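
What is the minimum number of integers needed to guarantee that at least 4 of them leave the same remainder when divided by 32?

97

There are 32 residue classes modulo 32 acting as pigeonholes.
With 32 × 3 = 96 integers we could place exactly 3 in each, with no class reaching 4.
One more forces some class to hold 4, so 96 + 1 = 97.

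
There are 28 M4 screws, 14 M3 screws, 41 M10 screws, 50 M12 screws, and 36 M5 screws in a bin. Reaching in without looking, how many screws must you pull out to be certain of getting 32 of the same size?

In the worst case we take at most 31 of each size, but all 28 M4 and all 14 M3 (fewer than 31), giving 28 + 14 + 31 + 31 + 31 = 135.
One more screw then forces some size to 32, so 135 + 1 = 136.

136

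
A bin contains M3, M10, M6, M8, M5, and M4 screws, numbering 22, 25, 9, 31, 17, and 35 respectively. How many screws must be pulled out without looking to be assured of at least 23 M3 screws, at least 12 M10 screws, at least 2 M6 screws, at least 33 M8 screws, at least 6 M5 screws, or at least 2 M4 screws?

The worst case stops just short of every target: 22 M3, 11 M10, 1 M6, all 31 M8, 5 M5, 1 M4 — 22 + 11 + 1 + 31 + 5 + 1 = 71 screws.
One more screw must push some size to its target, so 71 + 1 = 72.

72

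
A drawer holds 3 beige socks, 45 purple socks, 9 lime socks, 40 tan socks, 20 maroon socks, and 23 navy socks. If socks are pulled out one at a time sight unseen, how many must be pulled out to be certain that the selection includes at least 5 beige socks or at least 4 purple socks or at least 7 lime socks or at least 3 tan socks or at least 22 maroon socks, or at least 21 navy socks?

55

Each of the 6 colors has its own threshold; avoid all of them simultaneously.
The worst case stops just short of every target: all 3 beige, 3 purple, 6 lime, 2 tan, all 20 maroon, 20 navy — 3 + 3 + 6 + 2 + 20 + 20 = 54 socks.
One more sock must push some color to its target, so 54 + 1 = 55.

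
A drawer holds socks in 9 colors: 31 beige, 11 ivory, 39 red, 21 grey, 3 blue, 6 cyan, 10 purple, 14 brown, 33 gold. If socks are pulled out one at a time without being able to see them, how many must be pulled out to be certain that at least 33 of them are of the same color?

161

In the worst case we take at most 32 of each color, but all 31 beige, all 11 ivory, all 21 grey, all 3 blue, all 6 cyan, all 10 purple, and all 14 brown (fewer than 32), giving 31 + 11 + 32 + 21 + 3 + 6 + 10 + 14 + 32 = 160.
One more sock then forces some color to 33, so 160 + 1 = 161.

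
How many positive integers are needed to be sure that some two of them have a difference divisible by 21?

22

Two integers differ by a multiple of 21 exactly when they share a remainder mod 21.
There are 21 residue classes mod 21, so 21 integers can all lie in distinct classes.
One more integer must repeat a residue, giving a difference divisible by 21. So n = 21 + 1 = 22.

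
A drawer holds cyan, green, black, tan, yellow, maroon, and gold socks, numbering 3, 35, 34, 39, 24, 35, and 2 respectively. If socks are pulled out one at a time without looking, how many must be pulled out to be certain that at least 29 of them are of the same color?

In the worst case we take at most 28 of each color, but all 3 cyan, all 24 yellow, and all 2 gold (fewer than 28), giving 3 + 28 + 28 + 28 + 24 + 28 + 2 = 141.
One more sock then forces some color to 29, so 141 + 1 = 142.

142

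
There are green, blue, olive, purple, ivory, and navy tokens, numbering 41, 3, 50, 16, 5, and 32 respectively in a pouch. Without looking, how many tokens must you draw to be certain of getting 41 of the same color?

137

Treat the 6 colors as pigeonholes.
In the worst case we take at most 40 of each color, but all 3 blue, all 16 purple, all 5 ivory, and all 32 navy (fewer than 40), giving 40 + 3 + 40 + 16 + 5 + 32 = 136.
One more token then forces some color to 41, so 136 + 1 = 137.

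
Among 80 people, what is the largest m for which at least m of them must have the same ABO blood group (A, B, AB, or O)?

20

There are 4 ABO blood groups, which serve as the pigeonholes.
If each of the 4 ABO blood groups held at most 19, the total would be at most 4 × 19 = 76 < 80, a contradiction.
So at least one holds ⌈80/4⌉ = 20.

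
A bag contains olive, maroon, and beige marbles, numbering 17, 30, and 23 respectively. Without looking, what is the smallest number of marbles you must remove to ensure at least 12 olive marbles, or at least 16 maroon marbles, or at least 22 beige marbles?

The worst case stops just short of every target: 11 olive, 15 maroon, 21 beige — 11 + 15 + 21 = 47 marbles.
One more marble must push some color to its target, so 47 + 1 = 48.

48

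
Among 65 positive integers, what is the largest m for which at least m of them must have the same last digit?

7

The 65 positive integers fall into 10 possible last digits.
If each of the 10 possible last digits held at most 6, the total would be at most 10 × 6 = 60 < 65, a contradiction.
So at least one holds ⌈65/10⌉ = 7.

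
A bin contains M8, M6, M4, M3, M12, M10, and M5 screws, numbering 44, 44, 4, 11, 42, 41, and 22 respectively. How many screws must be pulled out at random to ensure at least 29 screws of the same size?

150

In the worst case we take at most 28 of each size, but all 4 M4, all 11 M3, and all 22 M5 (fewer than 28), giving 28 + 28 + 4 + 11 + 28 + 28 + 22 = 149.
One more screw then forces some size to 29, so 149 + 1 = 150.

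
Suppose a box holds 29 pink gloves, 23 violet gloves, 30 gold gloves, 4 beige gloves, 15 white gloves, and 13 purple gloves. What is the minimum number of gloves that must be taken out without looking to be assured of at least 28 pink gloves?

The worst case draws every non-pink glove first: 23 + 30 + 4 + 15 + 13 = 85.
The next 28 draws are then forced to be pink, giving 85 + 28 = 113.

113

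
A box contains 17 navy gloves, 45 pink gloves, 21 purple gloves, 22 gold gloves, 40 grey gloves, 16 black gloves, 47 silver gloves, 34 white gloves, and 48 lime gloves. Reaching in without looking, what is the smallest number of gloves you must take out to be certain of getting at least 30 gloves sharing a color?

In the worst case we take at most 29 of each color, but all 17 navy, all 21 purple, all 22 gold, and all 16 black (fewer than 29), giving 17 + 29 + 21 + 22 + 29 + 16 + 29 + 29 + 29 = 221.
One more glove then forces some color to 30, so 221 + 1 = 222.

222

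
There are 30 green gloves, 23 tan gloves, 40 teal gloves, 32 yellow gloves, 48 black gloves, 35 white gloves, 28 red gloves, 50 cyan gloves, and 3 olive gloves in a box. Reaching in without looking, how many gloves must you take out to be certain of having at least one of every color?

287

The hardest color to obtain is olive: we could draw every other glove first — 289 − 3 = 286 gloves — without a single olive one.
The next draw must be olive, so 286 + 1 = 287.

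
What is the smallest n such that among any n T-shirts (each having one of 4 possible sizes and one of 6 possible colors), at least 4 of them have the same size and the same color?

There are 4 × 6 = 24 (size, color) combinations acting as pigeonholes.
With 24 × 3 = 72 T-shirts we could place exactly 3 in each, with no (size, color) pair reaching 4.
One more forces some (size, color) pair to hold 4, so 72 + 1 = 73.

73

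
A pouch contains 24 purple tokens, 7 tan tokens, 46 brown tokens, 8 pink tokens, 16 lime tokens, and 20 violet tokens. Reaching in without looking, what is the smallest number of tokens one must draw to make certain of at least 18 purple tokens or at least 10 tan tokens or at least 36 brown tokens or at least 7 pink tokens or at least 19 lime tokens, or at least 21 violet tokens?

102

The worst case stops just short of every target: 17 purple, all 7 tan, 35 brown, 6 pink, all 16 lime, 20 violet — 17 + 7 + 35 + 6 + 16 + 20 = 101 tokens.
One more token must push some color to its target, so 101 + 1 = 102.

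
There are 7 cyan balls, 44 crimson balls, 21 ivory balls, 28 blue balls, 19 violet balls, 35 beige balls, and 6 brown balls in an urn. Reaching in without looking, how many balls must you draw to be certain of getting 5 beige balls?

The worst case draws every non-beige ball first: 7 + 44 + 21 + 28 + 19 + 6 = 125.
The next 5 draws are then forced to be beige, giving 125 + 5 = 130.

130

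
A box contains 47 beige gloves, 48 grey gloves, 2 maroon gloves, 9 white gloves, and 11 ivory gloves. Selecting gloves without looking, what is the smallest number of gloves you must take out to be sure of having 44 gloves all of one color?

109

Treat the 5 colors as pigeonholes.
In the worst case we take at most 43 of each color, but all 2 maroon, all 9 white, and all 11 ivory (fewer than 43), giving 43 + 43 + 2 + 9 + 11 = 108.
One more glove then forces some color to 44, so 108 + 1 = 109.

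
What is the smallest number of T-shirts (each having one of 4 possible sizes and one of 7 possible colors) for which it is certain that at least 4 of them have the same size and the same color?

There are 4 × 7 = 28 (size, color) combinations acting as pigeonholes.
With 28 × 3 = 84 T-shirts we could place exactly 3 in each, with no (size, color) pair reaching 4.
One more forces some (size, color) pair to hold 4, so 84 + 1 = 85.

85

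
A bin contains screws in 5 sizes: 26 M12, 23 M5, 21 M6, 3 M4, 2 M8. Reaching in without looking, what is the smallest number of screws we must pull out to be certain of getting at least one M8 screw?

To avoid M8 screws as long as possible, exhaust the other 4 sizes first.
The worst case draws every non-M8 screw first: 26 + 23 + 21 + 3 = 73.
The next draw is then forced to be M8, giving 73 + 1 = 74.

74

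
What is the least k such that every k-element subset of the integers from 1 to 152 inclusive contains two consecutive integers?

77

Partition {1, …, 152} into 76 pairs: {1,2}, {3,4}, …, {151,152}.
Choosing 76 integers — say the 76 even numbers 2, 4, …, 152 — takes one from each pair and avoids the property.
Choosing 77 forces two into the same pair by pigeonhole, and those are consecutive. So 77.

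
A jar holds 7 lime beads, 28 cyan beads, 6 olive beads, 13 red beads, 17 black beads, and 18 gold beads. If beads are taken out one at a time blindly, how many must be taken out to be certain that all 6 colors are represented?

84

The hardest color to obtain is olive: we could draw every other bead first — 89 − 6 = 83 beads — without a single olive one.
The next draw must be olive, so 83 + 1 = 84.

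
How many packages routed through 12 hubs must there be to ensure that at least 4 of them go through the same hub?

There are 12 hubs acting as pigeonholes.
With 12 × 3 = 36 packages we could place exactly 3 in each, with no class reaching 4.
One more forces some class to hold 4, so 36 + 1 = 37.

37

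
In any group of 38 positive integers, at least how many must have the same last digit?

There are 10 possible last digits, which serve as the pigeonholes.
If each of the 10 possible last digits held at most 3, the total would be at most 10 × 3 = 30 < 38, a contradiction.
So at least one holds ⌈38/10⌉ = 4.

4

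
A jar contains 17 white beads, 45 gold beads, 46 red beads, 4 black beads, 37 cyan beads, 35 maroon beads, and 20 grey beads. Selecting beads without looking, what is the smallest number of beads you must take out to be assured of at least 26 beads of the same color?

142

Treat the 7 colors as pigeonholes.
In the worst case we take at most 25 of each color, but all 17 white, all 4 black, and all 20 grey (fewer than 25), giving 17 + 25 + 25 + 4 + 25 + 25 + 20 = 141.
One more bead then forces some color to 26, so 141 + 1 = 142.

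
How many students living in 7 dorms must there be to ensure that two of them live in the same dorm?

8

There are 7 dorms acting as pigeonholes.
With 7 students we could place one in each, avoiding any repeat.
One more forces some class to hold 2, so 7 + 1 = 8.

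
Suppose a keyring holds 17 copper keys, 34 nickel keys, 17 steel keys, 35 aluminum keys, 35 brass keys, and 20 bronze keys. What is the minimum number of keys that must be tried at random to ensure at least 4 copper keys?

145

The worst case draws every non-copper key first: 34 + 17 + 35 + 35 + 20 = 141.
The next 4 draws are then forced to be copper, giving 141 + 4 = 145.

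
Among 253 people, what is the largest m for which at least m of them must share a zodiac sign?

22

The 253 people fall into 12 zodiac signs.
If each of the 12 zodiac signs held at most 21, the total would be at most 12 × 21 = 252 < 253, a contradiction.
So at least one holds ⌈253/12⌉ = 22.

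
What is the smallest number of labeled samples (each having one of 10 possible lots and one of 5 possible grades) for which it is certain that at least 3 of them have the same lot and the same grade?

There are 10 × 5 = 50 (lot, grade) combinations acting as pigeonholes.
With 50 × 2 = 100 labeled samples we could place exactly 2 in each, with no (lot, grade) pair reaching 3.
One more forces some (lot, grade) pair to hold 3, so 100 + 1 = 101.

101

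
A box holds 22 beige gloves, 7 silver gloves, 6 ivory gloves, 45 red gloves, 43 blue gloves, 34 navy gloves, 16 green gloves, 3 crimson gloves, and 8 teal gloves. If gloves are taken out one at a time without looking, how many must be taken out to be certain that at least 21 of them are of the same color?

121

In the worst case we take at most 20 of each color, but all 7 silver, all 6 ivory, all 16 green, all 3 crimson, and all 8 teal (fewer than 20), giving 20 + 7 + 6 + 20 + 20 + 20 + 16 + 3 + 8 = 120.
One more glove then forces some color to 21, so 120 + 1 = 121.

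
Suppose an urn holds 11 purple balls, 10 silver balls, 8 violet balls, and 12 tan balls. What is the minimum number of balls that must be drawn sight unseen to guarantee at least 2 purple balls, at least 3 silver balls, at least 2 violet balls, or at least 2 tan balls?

6

Each of the 4 colors has its own threshold; avoid all of them simultaneously.
The worst case stops just short of every target: 1 purple, 2 silver, 1 violet, 1 tan — 1 + 2 + 1 + 1 = 5 balls.
One more ball must push some color to its target, so 5 + 1 = 6.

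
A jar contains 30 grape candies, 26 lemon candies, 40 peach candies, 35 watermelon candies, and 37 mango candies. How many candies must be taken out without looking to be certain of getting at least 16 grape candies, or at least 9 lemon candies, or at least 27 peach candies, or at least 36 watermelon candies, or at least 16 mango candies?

Each of the 5 flavors has its own threshold; avoid all of them simultaneously.
The worst case stops just short of every target: 15 grape, 8 lemon, 26 peach, 35 watermelon, 15 mango — 15 + 8 + 26 + 35 + 15 = 99 candies.
One more candy must push some flavor to its target, so 99 + 1 = 100.

100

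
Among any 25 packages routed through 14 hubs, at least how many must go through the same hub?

If each of the 14 hubs held at most 1, the total would be at most 14 × 1 = 14 < 25, a contradiction.
So at least one holds ⌈25/14⌉ = 2.

2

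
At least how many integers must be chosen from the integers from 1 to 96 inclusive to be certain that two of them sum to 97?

49

Partition {1, …, 96} into 48 pairs: {1,96}, {2,95}, …, {48,49}.
Choosing 48 integers — say the integers 1 through 48 — takes one from each pair and avoids the property.
Choosing 49 forces two into the same pair by pigeonhole, and those sum to 97. So 49.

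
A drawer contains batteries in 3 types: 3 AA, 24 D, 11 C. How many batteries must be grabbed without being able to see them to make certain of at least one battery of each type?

36

The hardest type to obtain is AA: we could draw every other battery first — 38 − 3 = 35 batteries — without a single AA one.
The next draw must be AA, so 35 + 1 = 36.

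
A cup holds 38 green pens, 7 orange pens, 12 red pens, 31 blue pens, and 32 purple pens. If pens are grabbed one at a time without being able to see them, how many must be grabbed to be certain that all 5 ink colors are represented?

114

The hardest ink color to obtain is orange: we could draw every other pen first — 120 − 7 = 113 pens — without a single orange one.
The next draw must be orange, so 113 + 1 = 114.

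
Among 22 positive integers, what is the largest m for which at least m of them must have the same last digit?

3

There are 10 possible last digits, which serve as the pigeonholes.
If each of the 10 possible last digits held at most 2, the total would be at most 10 × 2 = 20 < 22, a contradiction.
So at least one holds ⌈22/10⌉ = 3.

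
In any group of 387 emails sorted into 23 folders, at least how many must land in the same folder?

The 387 emails fall into 23 folders.
If each of the 23 folders held at most 16, the total would be at most 23 × 16 = 368 < 387, a contradiction.
So at least one holds ⌈387/23⌉ = 17.

17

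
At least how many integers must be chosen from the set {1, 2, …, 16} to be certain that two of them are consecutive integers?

Partition {1, …, 16} into 8 pairs: {1,2}, {3,4}, …, {15,16}.
Choosing 8 integers — say the 8 even numbers 2, 4, …, 16 — takes one from each pair and avoids the property.
Choosing 9 forces two into the same pair by pigeonhole, and those are consecutive. So 9.

9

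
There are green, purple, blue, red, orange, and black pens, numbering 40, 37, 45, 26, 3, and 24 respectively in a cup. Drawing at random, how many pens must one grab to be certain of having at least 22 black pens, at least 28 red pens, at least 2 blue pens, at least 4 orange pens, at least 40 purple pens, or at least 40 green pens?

The worst case stops just short of every target: 39 green, all 37 purple, 1 blue, all 26 red, 3 orange, 21 black — 39 + 37 + 1 + 26 + 3 + 21 = 127 pens.
One more pen must push some ink color to its target, so 127 + 1 = 128.

128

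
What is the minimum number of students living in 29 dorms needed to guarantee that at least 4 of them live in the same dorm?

There are 29 dorms acting as pigeonholes.
With 29 × 3 = 87 students we could place exactly 3 in each, with no class reaching 4.
One more forces some class to hold 4, so 87 + 1 = 88.

88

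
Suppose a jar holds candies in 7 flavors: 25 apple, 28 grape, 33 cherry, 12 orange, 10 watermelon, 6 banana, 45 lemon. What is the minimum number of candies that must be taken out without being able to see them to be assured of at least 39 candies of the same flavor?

In the worst case we take at most 38 of each flavor, but all 25 apple, all 28 grape, all 33 cherry, all 12 orange, all 10 watermelon, and all 6 banana (fewer than 38), giving 25 + 28 + 33 + 12 + 10 + 6 + 38 = 152.
One more candy then forces some flavor to 39, so 152 + 1 = 153.

153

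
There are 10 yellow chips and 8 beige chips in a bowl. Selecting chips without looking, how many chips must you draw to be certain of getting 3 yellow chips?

To avoid yellow chips as long as possible, exhaust the other 1 color first.
The worst case draws every non-yellow chip first: 8.
The next 3 draws are then forced to be yellow, giving 8 + 3 = 11.

11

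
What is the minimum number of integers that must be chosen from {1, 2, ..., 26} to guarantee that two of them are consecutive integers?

Partition {1, …, 26} into 13 pairs: {1,2}, {3,4}, …, {25,26}.
Choosing 13 integers — say the 13 even numbers 2, 4, …, 26 — takes one from each pair and avoids the property.
Choosing 14 forces two into the same pair by pigeonhole, and those are consecutive. So 14.

14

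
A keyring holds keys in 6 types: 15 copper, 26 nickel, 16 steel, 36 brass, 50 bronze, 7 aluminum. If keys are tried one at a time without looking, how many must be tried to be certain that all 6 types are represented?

144

The hardest type to obtain is aluminum: we could draw every other key first — 150 − 7 = 143 keys — without a single aluminum one.
The next draw must be aluminum, so 143 + 1 = 144.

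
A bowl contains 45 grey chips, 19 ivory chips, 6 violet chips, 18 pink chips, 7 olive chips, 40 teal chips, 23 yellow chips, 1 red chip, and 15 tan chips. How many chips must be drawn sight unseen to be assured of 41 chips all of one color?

170

Treat the 9 colors as pigeonholes.
In the worst case we take at most 40 of each color, but all 19 ivory, all 6 violet, all 18 pink, all 7 olive, all 23 yellow, all 1 red, and all 15 tan (fewer than 40), giving 40 + 19 + 6 + 18 + 7 + 40 + 23 + 1 + 15 = 169.
One more chip then forces some color to 41, so 169 + 1 = 170.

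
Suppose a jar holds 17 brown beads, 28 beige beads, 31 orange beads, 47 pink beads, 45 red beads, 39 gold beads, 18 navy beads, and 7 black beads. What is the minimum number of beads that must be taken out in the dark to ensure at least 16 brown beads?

231

To avoid brown beads as long as possible, exhaust the other 7 colors first.
The worst case draws every non-brown bead first: 28 + 31 + 47 + 45 + 39 + 18 + 7 = 215.
The next 16 draws are then forced to be brown, giving 215 + 16 = 231.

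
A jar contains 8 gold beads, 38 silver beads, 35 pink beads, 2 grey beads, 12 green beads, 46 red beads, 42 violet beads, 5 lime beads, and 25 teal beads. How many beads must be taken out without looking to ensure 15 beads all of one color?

In the worst case we take at most 14 of each color, but all 8 gold, all 2 grey, all 12 green, and all 5 lime (fewer than 14), giving 8 + 14 + 14 + 2 + 12 + 14 + 14 + 5 + 14 = 97.
One more bead then forces some color to 15, so 97 + 1 = 98.

98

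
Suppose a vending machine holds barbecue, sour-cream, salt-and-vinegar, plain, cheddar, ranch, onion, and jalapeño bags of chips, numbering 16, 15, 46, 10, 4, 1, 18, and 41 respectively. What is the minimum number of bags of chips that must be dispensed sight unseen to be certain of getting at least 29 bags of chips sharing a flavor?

121

Treat the 8 flavors as pigeonholes.
In the worst case we take at most 28 of each flavor, but all 16 barbecue, all 15 sour-cream, all 10 plain, all 4 cheddar, all 1 ranch, and all 18 onion (fewer than 28), giving 16 + 15 + 28 + 10 + 4 + 1 + 18 + 28 = 120.
One more bag of chips then forces some flavor to 29, so 120 + 1 = 121.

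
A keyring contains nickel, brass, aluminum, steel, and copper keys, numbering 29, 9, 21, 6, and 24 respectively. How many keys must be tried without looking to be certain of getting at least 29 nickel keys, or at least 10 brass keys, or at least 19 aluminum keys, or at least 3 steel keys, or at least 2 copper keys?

59

Each of the 5 types has its own threshold; avoid all of them simultaneously.
The worst case stops just short of every target: 28 nickel, 9 brass, 18 aluminum, 2 steel, 1 copper — 28 + 9 + 18 + 2 + 1 = 58 keys.
One more key must push some type to its target, so 58 + 1 = 59.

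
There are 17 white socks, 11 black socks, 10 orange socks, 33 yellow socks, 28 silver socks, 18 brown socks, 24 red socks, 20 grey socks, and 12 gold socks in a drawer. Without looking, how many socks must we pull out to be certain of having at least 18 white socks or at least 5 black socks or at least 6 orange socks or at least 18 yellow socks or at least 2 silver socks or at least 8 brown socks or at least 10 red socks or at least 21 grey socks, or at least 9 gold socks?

The worst case stops just short of every target: 17 white, 4 black, 5 orange, 17 yellow, 1 silver, 7 brown, 9 red, 20 grey, 8 gold — 17 + 4 + 5 + 17 + 1 + 7 + 9 + 20 + 8 = 88 socks.
One more sock must push some color to its target, so 88 + 1 = 89.

89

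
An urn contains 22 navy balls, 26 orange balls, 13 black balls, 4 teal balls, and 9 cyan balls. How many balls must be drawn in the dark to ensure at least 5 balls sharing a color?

The worst case takes 4 balls of each color without reaching 5 of any: 5 × 4 = 20.
The next ball must bring some color to 5, so 20 + 1 = 21.

21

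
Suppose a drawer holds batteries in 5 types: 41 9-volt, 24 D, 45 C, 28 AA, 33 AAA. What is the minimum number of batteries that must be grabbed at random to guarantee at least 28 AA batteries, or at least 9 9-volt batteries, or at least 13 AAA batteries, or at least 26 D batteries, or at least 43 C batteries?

The worst case stops just short of every target: 8 9-volt, all 24 D, 42 C, 27 AA, 12 AAA — 8 + 24 + 42 + 27 + 12 = 113 batteries.
One more battery must push some type to its target, so 113 + 1 = 114.

114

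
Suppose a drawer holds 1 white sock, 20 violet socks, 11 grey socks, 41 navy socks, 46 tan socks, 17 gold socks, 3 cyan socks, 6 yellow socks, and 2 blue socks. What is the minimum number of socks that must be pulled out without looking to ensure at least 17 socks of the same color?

In the worst case we take at most 16 of each color, but all 1 white, all 11 grey, all 3 cyan, all 6 yellow, and all 2 blue (fewer than 16), giving 1 + 16 + 11 + 16 + 16 + 16 + 3 + 6 + 2 = 87.
One more sock then forces some color to 17, so 87 + 1 = 88.

88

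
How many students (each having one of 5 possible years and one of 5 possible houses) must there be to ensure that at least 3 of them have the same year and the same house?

51

There are 5 × 5 = 25 (year, house) combinations acting as pigeonholes.
With 25 × 2 = 50 students we could place exactly 2 in each, with no (year, house) pair reaching 3.
One more forces some (year, house) pair to hold 3, so 50 + 1 = 51.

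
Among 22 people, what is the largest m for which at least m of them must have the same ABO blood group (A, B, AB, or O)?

If each of the 4 ABO blood groups held at most 5, the total would be at most 4 × 5 = 20 < 22, a contradiction.
So at least one holds ⌈22/4⌉ = 6.

6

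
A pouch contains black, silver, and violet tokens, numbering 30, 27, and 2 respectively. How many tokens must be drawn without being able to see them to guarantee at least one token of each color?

58

The hardest color to obtain is violet: we could draw every other token first — 59 − 2 = 57 tokens — without a single violet one.
The next draw must be violet, so 57 + 1 = 58.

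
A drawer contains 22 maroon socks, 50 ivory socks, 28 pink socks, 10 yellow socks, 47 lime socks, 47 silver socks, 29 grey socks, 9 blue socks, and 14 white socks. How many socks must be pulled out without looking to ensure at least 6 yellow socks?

To avoid yellow socks as long as possible, exhaust the other 8 colors first.
The worst case draws every non-yellow sock first: 22 + 50 + 28 + 47 + 47 + 29 + 9 + 14 = 246.
The next 6 draws are then forced to be yellow, giving 246 + 6 = 252.

252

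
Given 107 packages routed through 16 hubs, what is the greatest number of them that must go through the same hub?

7

If each of the 16 hubs held at most 6, the total would be at most 16 × 6 = 96 < 107, a contradiction.
So at least one holds ⌈107/16⌉ = 7.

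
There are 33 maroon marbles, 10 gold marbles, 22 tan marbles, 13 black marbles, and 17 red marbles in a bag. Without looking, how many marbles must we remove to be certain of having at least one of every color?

The hardest color to obtain is gold: we could draw every other marble first — 95 − 10 = 85 marbles — without a single gold one.
The next draw must be gold, so 85 + 1 = 86.

86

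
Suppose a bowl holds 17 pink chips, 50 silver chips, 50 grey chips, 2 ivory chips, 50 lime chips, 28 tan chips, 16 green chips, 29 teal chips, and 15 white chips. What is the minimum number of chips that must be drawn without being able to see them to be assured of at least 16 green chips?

257

The worst case draws every non-green chip first: 17 + 50 + 50 + 2 + 50 + 28 + 29 + 15 = 241.
The next 16 draws are then forced to be green, giving 241 + 16 = 257.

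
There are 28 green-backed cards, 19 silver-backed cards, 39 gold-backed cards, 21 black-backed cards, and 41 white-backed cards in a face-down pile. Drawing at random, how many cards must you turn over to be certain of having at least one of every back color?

130

The hardest back color to obtain is silver-backed: we could draw every other card first — 148 − 19 = 129 cards — without a single silver-backed one.
The next draw must be silver-backed, so 129 + 1 = 130.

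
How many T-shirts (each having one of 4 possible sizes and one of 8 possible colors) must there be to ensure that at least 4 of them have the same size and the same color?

97

There are 4 × 8 = 32 (size, color) combinations acting as pigeonholes.
With 32 × 3 = 96 T-shirts we could place exactly 3 in each, with no (size, color) pair reaching 4.
One more forces some (size, color) pair to hold 4, so 96 + 1 = 97.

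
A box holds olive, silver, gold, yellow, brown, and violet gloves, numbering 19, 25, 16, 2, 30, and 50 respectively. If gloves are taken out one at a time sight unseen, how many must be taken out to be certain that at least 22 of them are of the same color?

Treat the 6 colors as pigeonholes.
In the worst case we take at most 21 of each color, but all 19 olive, all 16 gold, and all 2 yellow (fewer than 21), giving 19 + 21 + 16 + 2 + 21 + 21 = 100.
One more glove then forces some color to 22, so 100 + 1 = 101.

101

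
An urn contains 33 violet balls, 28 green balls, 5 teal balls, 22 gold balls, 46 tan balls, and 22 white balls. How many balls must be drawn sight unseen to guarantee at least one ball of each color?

The hardest color to obtain is teal: we could draw every other ball first — 156 − 5 = 151 balls — without a single teal one.
The next draw must be teal, so 151 + 1 = 152.

152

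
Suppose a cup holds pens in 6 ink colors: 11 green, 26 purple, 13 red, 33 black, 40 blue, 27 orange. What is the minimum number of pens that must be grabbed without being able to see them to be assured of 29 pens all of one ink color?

In the worst case we take at most 28 of each ink color, but all 11 green, all 26 purple, all 13 red, and all 27 orange (fewer than 28), giving 11 + 26 + 13 + 28 + 28 + 27 = 133.
One more pen then forces some ink color to 29, so 133 + 1 = 134.

134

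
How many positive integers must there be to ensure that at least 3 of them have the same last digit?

21

There are 10 possible last digits acting as pigeonholes.
With 10 × 2 = 20 positive integers we could place exactly 2 in each, with no class reaching 3.
One more forces some class to hold 3, so 20 + 1 = 21.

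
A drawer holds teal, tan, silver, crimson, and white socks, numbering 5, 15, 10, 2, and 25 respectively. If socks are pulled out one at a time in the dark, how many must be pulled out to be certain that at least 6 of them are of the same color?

In the worst case we take at most 5 of each color, but all 2 crimson (fewer than 5), giving 5 + 5 + 5 + 2 + 5 = 22.
One more sock then forces some color to 6, so 22 + 1 = 23.

23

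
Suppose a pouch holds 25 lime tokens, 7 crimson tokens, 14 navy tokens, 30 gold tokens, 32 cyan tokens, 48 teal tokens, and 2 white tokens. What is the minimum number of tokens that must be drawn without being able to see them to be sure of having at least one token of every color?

The hardest color to obtain is white: we could draw every other token first — 158 − 2 = 156 tokens — without a single white one.
The next draw must be white, so 156 + 1 = 157.

157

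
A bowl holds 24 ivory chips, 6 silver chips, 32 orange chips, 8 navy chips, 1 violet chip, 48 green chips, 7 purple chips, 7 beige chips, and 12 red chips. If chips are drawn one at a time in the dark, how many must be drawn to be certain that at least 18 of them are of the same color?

In the worst case we take at most 17 of each color, but all 6 silver, all 8 navy, all 1 violet, all 7 purple, all 7 beige, and all 12 red (fewer than 17), giving 17 + 6 + 17 + 8 + 1 + 17 + 7 + 7 + 12 = 92.
One more chip then forces some color to 18, so 92 + 1 = 93.

93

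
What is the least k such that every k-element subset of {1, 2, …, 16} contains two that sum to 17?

9

Partition {1, …, 16} into 8 pairs: {1,16}, {2,15}, …, {8,9}.
Choosing 8 integers — say the integers 1 through 8 — takes one from each pair and avoids the property.
Choosing 9 forces two into the same pair by pigeonhole, and those sum to 17. So 9.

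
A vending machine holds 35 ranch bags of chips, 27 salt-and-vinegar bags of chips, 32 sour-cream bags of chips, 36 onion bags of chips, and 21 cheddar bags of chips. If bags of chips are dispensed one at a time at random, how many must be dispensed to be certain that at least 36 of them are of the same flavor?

151

Treat the 5 flavors as pigeonholes.
In the worst case we take at most 35 of each flavor, but all 27 salt-and-vinegar, all 32 sour-cream, and all 21 cheddar (fewer than 35), giving 35 + 27 + 32 + 35 + 21 = 150.
One more bag of chips then forces some flavor to 36, so 150 + 1 = 151.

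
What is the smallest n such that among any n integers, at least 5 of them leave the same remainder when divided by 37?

149

There are 37 residue classes modulo 37 acting as pigeonholes.
With 37 × 4 = 148 integers we could place exactly 4 in each, with no class reaching 5.
One more forces some class to hold 5, so 148 + 1 = 149.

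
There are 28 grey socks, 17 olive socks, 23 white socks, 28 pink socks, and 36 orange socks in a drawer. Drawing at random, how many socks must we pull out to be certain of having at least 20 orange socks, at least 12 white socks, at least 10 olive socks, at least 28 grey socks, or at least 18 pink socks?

84

Each of the 5 colors has its own threshold; avoid all of them simultaneously.
The worst case stops just short of every target: 27 grey, 9 olive, 11 white, 17 pink, 19 orange — 27 + 9 + 11 + 17 + 19 = 83 socks.
One more sock must push some color to its target, so 83 + 1 = 84.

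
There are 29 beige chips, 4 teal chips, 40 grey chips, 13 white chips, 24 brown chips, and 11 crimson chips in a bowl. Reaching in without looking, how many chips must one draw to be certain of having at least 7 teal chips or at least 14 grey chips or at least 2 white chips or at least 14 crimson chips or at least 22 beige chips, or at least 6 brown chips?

The worst case stops just short of every target: 21 beige, all 4 teal, 13 grey, 1 white, 5 brown, all 11 crimson — 21 + 4 + 13 + 1 + 5 + 11 = 55 chips.
One more chip must push some color to its target, so 55 + 1 = 56.

56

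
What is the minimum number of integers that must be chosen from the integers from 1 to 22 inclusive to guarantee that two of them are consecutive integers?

Partition {1, …, 22} into 11 pairs: {1,2}, {3,4}, …, {21,22}.
Choosing 11 integers — say the 11 even numbers 2, 4, …, 22 — takes one from each pair and avoids the property.
Choosing 12 forces two into the same pair by pigeonhole, and those are consecutive. So 12.

12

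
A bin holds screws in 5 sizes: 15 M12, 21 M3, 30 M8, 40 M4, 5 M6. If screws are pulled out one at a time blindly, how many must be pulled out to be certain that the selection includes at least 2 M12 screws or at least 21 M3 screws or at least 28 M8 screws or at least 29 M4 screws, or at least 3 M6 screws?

79

The worst case stops just short of every target: 1 M12, 20 M3, 27 M8, 28 M4, 2 M6 — 1 + 20 + 27 + 28 + 2 = 78 screws.
One more screw must push some size to its target, so 78 + 1 = 79.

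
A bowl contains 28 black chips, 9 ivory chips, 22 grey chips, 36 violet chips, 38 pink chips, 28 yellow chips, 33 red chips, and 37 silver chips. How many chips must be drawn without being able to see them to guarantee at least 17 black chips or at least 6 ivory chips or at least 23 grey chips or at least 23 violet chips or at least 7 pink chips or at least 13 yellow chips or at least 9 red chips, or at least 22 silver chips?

The worst case stops just short of every target: 16 black, 5 ivory, 22 grey, 22 violet, 6 pink, 12 yellow, 8 red, 21 silver — 16 + 5 + 22 + 22 + 6 + 12 + 8 + 21 = 112 chips.
One more chip must push some color to its target, so 112 + 1 = 113.

113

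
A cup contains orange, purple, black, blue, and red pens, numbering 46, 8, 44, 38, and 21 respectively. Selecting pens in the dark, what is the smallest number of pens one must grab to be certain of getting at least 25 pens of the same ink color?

Treat the 5 ink colors as pigeonholes.
In the worst case we take at most 24 of each ink color, but all 8 purple and all 21 red (fewer than 24), giving 24 + 8 + 24 + 24 + 21 = 101.
One more pen then forces some ink color to 25, so 101 + 1 = 102.

102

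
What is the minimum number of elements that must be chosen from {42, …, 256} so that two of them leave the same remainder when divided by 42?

43

Group the integers by remainder mod 42; there are 42 residue classes, each nonempty in this range.
Choosing one from each class (42 integers) avoids any shared remainder.
One more choice must repeat a class, so two differ by a multiple of 42. Hence 42 + 1 = 43.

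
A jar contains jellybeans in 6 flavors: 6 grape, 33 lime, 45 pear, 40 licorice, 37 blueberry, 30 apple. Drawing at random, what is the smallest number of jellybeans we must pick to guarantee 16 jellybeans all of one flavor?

Treat the 6 flavors as pigeonholes.
In the worst case we take at most 15 of each flavor, but all 6 grape (fewer than 15), giving 6 + 15 + 15 + 15 + 15 + 15 = 81.
One more jellybean then forces some flavor to 16, so 81 + 1 = 82.

82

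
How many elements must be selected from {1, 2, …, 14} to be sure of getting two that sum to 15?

8

Partition {1, …, 14} into 7 pairs: {1,14}, {2,13}, …, {7,8}.
Choosing 7 integers — say the integers 1 through 7 — takes one from each pair and avoids the property.
Choosing 8 forces two into the same pair by pigeonhole, and those sum to 15. So 8.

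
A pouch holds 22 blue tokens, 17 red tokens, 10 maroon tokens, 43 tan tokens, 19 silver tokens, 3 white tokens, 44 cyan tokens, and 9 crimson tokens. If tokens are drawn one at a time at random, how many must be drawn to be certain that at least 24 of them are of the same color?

Treat the 8 colors as pigeonholes.
In the worst case we take at most 23 of each color, but all 22 blue, all 17 red, all 10 maroon, all 19 silver, all 3 white, and all 9 crimson (fewer than 23), giving 22 + 17 + 10 + 23 + 19 + 3 + 23 + 9 = 126.
One more token then forces some color to 24, so 126 + 1 = 127.

127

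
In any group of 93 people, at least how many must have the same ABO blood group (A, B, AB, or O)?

The 93 people fall into 4 ABO blood groups.
If each of the 4 ABO blood groups held at most 23, the total would be at most 4 × 23 = 92 < 93, a contradiction.
So at least one holds ⌈93/4⌉ = 24.

24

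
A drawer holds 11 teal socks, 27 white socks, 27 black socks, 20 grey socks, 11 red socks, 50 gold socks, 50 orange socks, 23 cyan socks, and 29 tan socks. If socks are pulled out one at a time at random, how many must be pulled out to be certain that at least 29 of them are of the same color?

204

Treat the 9 colors as pigeonholes.
In the worst case we take at most 28 of each color, but all 11 teal, all 27 white, all 27 black, all 20 grey, all 11 red, and all 23 cyan (fewer than 28), giving 11 + 27 + 27 + 20 + 11 + 28 + 28 + 23 + 28 = 203.
One more sock then forces some color to 29, so 203 + 1 = 204.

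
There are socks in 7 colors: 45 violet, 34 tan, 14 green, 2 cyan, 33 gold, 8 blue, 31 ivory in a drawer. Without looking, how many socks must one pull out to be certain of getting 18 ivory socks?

154

The worst case draws every non-ivory sock first: 45 + 34 + 14 + 2 + 33 + 8 = 136.
The next 18 draws are then forced to be ivory, giving 136 + 18 = 154.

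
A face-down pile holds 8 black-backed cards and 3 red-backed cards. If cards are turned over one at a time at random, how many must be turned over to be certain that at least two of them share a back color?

3

Treat the 2 back colors as pigeonholes.
The worst case takes 1 card of each back color without reaching 2 of any: 2 × 1 = 2.
The next card must bring some back color to 2, so 2 + 1 = 3.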